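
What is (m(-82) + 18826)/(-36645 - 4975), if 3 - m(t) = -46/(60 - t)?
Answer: -668441/1477510 ≈ -0.45241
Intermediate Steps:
m(t) = 3 + 46/(60 - t) (m(t) = 3 - (-46)/(60 - t) = 3 + 46/(60 - t))
(m(-82) + 18826)/(-36645 - 4975) = ((-226 + 3*(-82))/(-60 - 82) + 18826)/(-36645 - 4975) = ((-226 - 246)/(-142) + 18826)/(-41620) = (-1/142*(-472) + 18826)*(-1/41620) = (236/71 + 18826)*(-1/41620) = (1336882/71)*(-1/41620) = -668441/1477510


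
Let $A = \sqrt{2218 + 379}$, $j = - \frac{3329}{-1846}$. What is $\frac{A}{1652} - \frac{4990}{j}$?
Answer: $- \frac{9211540}{3329} + \frac{\sqrt{53}}{236} \approx -2767.0$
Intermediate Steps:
$j = \frac{3329}{1846}$ ($j = \left(-3329\right) \left(- \frac{1}{1846}\right) = \frac{3329}{1846} \approx 1.8034$)
$A = 7 \sqrt{53}$ ($A = \sqrt{2597} = 7 \sqrt{53} \approx 50.961$)
$\frac{A}{1652} - \frac{4990}{j} = \frac{7 \sqrt{53}}{1652} - \frac{4990}{\frac{3329}{1846}} = 7 \sqrt{53} \cdot \frac{1}{1652} - \frac{9211540}{3329} = \frac{\sqrt{53}}{236} - \frac{9211540}{3329} = - \frac{9211540}{3329} + \frac{\sqrt{53}}{236}$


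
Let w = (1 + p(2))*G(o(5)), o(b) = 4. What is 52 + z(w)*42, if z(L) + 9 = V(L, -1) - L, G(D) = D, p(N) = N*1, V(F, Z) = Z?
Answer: -872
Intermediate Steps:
p(N) = N
w = 12 (w = (1 + 2)*4 = 3*4 = 12)
z(L) = -10 - L (z(L) = -9 + (-1 - L) = -10 - L)
52 + z(w)*42 = 52 + (-10 - 1*12)*42 = 52 + (-10 - 12)*42 = 52 - 22*42 = 52 - 924 = -872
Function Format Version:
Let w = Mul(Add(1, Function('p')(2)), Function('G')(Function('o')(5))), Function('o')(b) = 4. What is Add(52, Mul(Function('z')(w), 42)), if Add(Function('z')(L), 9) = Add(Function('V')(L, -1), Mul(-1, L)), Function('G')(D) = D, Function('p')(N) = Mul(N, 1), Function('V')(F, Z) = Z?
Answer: -872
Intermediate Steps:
Function('p')(N) = N
w = 12 (w = Mul(Add(1, 2), 4) = Mul(3, 4) = 12)
Function('z')(L) = Add(-10, Mul(-1, L)) (Function('z')(L) = Add(-9, Add(-1, Mul(-1, L))) = Add(-10, Mul(-1, L)))
Add(52, Mul(Function('z')(w), 42)) = Add(52, Mul(Add(-10, Mul(-1, 12)), 42)) = Add(52, Mul(Add(-10, -12), 42)) = Add(52, Mul(-22, 42)) = Add(52, -924) = -872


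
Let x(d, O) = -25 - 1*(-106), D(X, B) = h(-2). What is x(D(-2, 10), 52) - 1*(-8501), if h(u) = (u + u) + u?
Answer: 8582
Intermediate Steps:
h(u) = 3*u (h(u) = 2*u + u = 3*u)
D(X, B) = -6 (D(X, B) = 3*(-2) = -6)
x(d, O) = 81 (x(d, O) = -25 + 106 = 81)
x(D(-2, 10), 52) - 1*(-8501) = 81 - 1*(-8501) = 81 + 8501 = 8582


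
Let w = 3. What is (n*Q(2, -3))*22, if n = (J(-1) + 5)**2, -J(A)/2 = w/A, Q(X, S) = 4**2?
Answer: 42592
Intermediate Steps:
Q(X, S) = 16
J(A) = -6/A
n = 121 (n = (-6/(-1) + 5)**2 = (-6*(-1) + 5)**2 = (6 + 5)**2 = 11**2 = 121)
(n*Q(2, -3))*22 = (121*16)*22 = 1936*22 = 42592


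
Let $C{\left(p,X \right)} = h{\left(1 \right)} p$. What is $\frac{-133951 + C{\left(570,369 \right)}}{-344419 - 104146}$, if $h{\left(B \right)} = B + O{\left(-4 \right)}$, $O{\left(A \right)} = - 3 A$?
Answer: $\frac{126541}{448565} \approx 0.2821$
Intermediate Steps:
$h{\left(B \right)} = 12 + B$ ($h{\left(B \right)} = B - -12 = B + 12 = 12 + B$)
$C{\left(p,X \right)} = 13 p$ ($C{\left(p,X \right)} = \left(12 + 1\right) p = 13 p$)
$\frac{-133951 + C{\left(570,369 \right)}}{-344419 - 104146} = \frac{-133951 + 13 \cdot 570}{-344419 - 104146} = \frac{-133951 + 7410}{-448565} = \left(-126541\right) \left(- \frac{1}{448565}\right) = \frac{126541}{448565}$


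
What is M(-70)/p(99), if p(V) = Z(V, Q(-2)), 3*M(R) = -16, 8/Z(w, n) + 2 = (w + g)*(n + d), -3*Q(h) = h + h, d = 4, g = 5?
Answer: -3316/9 ≈ -368.44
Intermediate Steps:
Q(h) = -2*h/3 (Q(h) = -(h + h)/3 = -2*h/3)
Z(w, n) = 8/(-2 + (4 + n)*(5 + w)) (Z(w, n) = 8/(-2 + (w + 5)*(n + 4)) = 8/(-2 + (5 + w)*(4 + n)) = 8/(-2 + (4 + n)*(5 + w)))
M(R) = -16/3 (M(R) = (1/3)*(-16) = -16/3)
p(V) = 8/(74/3 + 16*V/3) (p(V) = 8/(18 + 4*V + 5*(-2/3*(-2)) + (-2/3*(-2))*V) = 8/(18 + 4*V + 5*(4/3) + 4*V/3) = 8/(18 + 4*V + 20/3 + 4*V/3) = 8/(74/3 + 16*V/3))
M(-70)/p(99) = -16/(3*(12/(37 + 8*99))) = -16/(3*(12/(37 + 792))) = -16/(3*(12/829)) = -16/(3*(12*(1/829))) = -16/(3*12/829) = -16/3*829/12 = -3316/9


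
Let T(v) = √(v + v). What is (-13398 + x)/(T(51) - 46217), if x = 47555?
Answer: -1578634069/2136010987 - 34157*√102/2136010987 ≈ -0.73922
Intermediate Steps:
T(v) = √2*√v (T(v) = √(2*v) = √2*√v)
(-13398 + x)/(T(51) - 46217) = (-13398 + 47555)/(√2*√51 - 46217) = 34157/(√102 - 46217) = 34157/(-46217 + √102)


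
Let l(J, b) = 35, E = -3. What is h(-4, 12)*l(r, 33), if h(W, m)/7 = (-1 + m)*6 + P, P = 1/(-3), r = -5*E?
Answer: 48265/3 ≈ 16088.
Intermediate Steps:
r = 15 (r = -5*(-3) = 15)
P = -⅓ ≈ -0.33333
h(W, m) = -133/3 + 42*m (h(W, m) = 7*((-1 + m)*6 - ⅓) = 7*((-6 + 6*m) - ⅓) = 7*(-19/3 + 6*m) = -133/3 + 42*m)
h(-4, 12)*l(r, 33) = (-133/3 + 42*12)*35 = (-133/3 + 504)*35 = (1379/3)*35 = 48265/3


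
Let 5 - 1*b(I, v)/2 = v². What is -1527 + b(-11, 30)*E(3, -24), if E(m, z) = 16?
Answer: -30167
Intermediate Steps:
b(I, v) = 10 - 2*v²
-1527 + b(-11, 30)*E(3, -24) = -1527 + (10 - 2*30²)*16 = -1527 + (10 - 2*900)*16 = -1527 + (10 - 1800)*16 = -1527 - 1790*16 = -1527 - 28640 = -30167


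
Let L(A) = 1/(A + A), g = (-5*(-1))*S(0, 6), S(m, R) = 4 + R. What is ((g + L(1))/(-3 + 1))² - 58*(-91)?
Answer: 94649/16 ≈ 5915.6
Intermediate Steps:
g = 50 (g = (-5*(-1))*(4 + 6) = 5*10 = 50)
L(A) = 1/(2*A)
((g + L(1))/(-3 + 1))² - 58*(-91) = ((50 + (½)/1)/(-3 + 1))² - 58*(-91) = ((50 + (½)*1)/(-2))² + 5278 = ((50 + ½)*(-½))² + 5278 = ((101/2)*(-½))² + 5278 = (-101/4)² + 5278 = 10201/16 + 5278 = 94649/16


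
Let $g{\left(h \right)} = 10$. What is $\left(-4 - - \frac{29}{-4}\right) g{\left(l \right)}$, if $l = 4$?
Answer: $- \frac{225}{2} \approx -112.5$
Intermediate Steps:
$\left(-4 - - \frac{29}{-4}\right) g{\left(l \right)} = \left(-4 - - \frac{29}{-4}\right) 10 = \left(-4 - \left(-29\right) \left(- \frac{1}{4}\right)\right) 10 = \left(-4 - \frac{29}{4}\right) 10 = \left(- \frac{45}{4}\right) 10 = - \frac{225}{2}$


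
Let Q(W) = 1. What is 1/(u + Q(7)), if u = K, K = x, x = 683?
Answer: 1/684 ≈ 0.0014620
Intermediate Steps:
K = 683
u = 683
1/(u + Q(7)) = 1/(683 + 1) = 1/684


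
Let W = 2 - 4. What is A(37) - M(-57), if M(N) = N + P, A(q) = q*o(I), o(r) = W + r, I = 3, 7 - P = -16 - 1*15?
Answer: 56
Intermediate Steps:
P = 38 (P = 7 - (-16 - 1*15) = 7 - (-16 - 15) = 7 - 1*(-31) = 7 + 31 = 38)
W = -2
o(r) = -2 + r
A(q) = q (A(q) = q*(-2 + 3) = q*1 = q)
M(N) = 38 + N (M(N) = N + 38 = 38 + N)
A(37) - M(-57) = 37 - (38 - 57) = 37 - 1*(-19) = 37 + 19 = 56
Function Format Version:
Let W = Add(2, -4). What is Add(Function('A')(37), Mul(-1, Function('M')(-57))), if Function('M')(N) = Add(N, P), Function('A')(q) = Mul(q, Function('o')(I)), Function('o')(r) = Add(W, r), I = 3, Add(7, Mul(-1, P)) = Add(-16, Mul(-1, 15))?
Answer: 56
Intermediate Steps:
P = 38 (P = Add(7, Mul(-1, Add(-16, Mul(-1, 15)))) = Add(7, Mul(-1, Add(-16, -15))) = Add(7, Mul(-1, -31)) = Add(7, 31) = 38)
W = -2
Function('o')(r) = Add(-2, r)
Function('A')(q) = q (Function('A')(q) = Mul(q, Add(-2, 3)) = Mul(q, 1) = q)
Function('M')(N) = Add(38, N) (Function('M')(N) = Add(N, 38) = Add(38, N))
Add(Function('A')(37), Mul(-1, Function('M')(-57))) = Add(37, Mul(-1, Add(38, -57))) = Add(37, Mul(-1, -19)) = Add(37, 19) = 56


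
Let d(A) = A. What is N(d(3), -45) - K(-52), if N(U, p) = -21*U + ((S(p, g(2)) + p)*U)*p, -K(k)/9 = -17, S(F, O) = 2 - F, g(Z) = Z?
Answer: -486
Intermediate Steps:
K(k) = 153 (K(k) = -9*(-17) = 153)
N(U, p) = -21*U + 2*U*p (N(U, p) = -21*U + (((2 - p) + p)*U)*p = -21*U + (2*U)*p = -21*U + 2*U*p)
N(d(3), -45) - K(-52) = 3*(-21 + 2*(-45)) - 1*153 = 3*(-21 - 90) - 153 = 3*(-111) - 153 = -333 - 153 = -486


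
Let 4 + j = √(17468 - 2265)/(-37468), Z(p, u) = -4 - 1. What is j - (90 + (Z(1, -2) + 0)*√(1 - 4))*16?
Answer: -1444 - √15203/37468 + 80*I*√3 ≈ -1444.0 + 138.56*I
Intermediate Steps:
Z(p, u) = -5
j = -4 - √15203/37468 (j = -4 + √(17468 - 2265)/(-37468) = -4 + √15203*(-1/37468) = -4 - √15203/37468 ≈ -4.0033)
j - (90 + (Z(1, -2) + 0)*√(1 - 4))*16 = (-4 - √15203/37468) - (90 + (-5 + 0)*√(1 - 4))*16 = (-4 - √15203/37468) - (90 - 5*I*√3)*16 = (-4 - √15203/37468) - (1440 - 80*I*√3) = (-4 - √15203/37468) + (-1440 + 80*I*√3) = -1444 - √15203/37468 + 80*I*√3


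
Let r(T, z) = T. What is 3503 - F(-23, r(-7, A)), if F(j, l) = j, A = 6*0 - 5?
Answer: 3526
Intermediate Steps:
A = -5 (A = 0 - 5 = -5)
3503 - F(-23, r(-7, A)) = 3503 - 1*(-23) = 3503 + 23 = 3526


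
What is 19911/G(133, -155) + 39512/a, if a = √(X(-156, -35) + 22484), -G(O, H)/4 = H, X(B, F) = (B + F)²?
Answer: 19911/620 + 39512*√58965/58965 ≈ 194.83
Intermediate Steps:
G(O, H) = -4*H
a = √58965 (a = √((-156 - 35)² + 22484) = √((-191)² + 22484) = √(36481 + 22484) = √58965 ≈ 242.83)
19911/G(133, -155) + 39512/a = 19911/((-4*(-155))) + 39512/(√58965) = 19911/620 + 39512*(√58965/58965) = 19911*(1/620) + 39512*√58965/58965 = 19911/620 + 39512*√58965/58965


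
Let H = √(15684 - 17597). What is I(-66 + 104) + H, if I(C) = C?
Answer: 38 + I*√1913 ≈ 38.0 + 43.738*I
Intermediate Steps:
H = I*√1913 (H = √(-1913) = I*√1913 ≈ 43.738*I)
I(-66 + 104) + H = (-66 + 104) + I*√1913 = 38 + I*√1913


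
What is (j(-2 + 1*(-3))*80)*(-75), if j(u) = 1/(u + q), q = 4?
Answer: 6000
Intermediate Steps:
j(u) = 1/(4 + u) (j(u) = 1/(u + 4) = 1/(4 + u))
(j(-2 + 1*(-3))*80)*(-75) = (80/(4 + (-2 + 1*(-3))))*(-75) = (80/(4 + (-2 - 3)))*(-75) = (80/(4 - 5))*(-75) = (80/(-1))*(-75) = -1*80*(-75) = -80*(-75) = 6000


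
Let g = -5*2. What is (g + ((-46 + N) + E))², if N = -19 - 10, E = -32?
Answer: 13689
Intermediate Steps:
g = -10
N = -29
(g + ((-46 + N) + E))² = (-10 + ((-46 - 29) - 32))² = (-10 + (-75 - 32))² = (-10 - 107)² = (-117)² = 13689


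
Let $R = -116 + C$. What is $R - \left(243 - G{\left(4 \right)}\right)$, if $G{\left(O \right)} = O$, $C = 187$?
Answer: $-168$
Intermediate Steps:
$R = 71$ ($R = -116 + 187 = 71$)
$R - \left(243 - G{\left(4 \right)}\right) = 71 - \left(243 - 4\right) = 71 - 239 = -168$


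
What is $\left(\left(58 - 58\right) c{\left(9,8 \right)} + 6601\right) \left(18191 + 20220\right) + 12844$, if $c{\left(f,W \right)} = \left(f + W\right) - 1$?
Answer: $253563855$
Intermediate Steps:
$c{\left(f,W \right)} = -1 + W + f$ ($c{\left(f,W \right)} = \left(W + f\right) - 1 = -1 + W + f$)
$\left(\left(58 - 58\right) c{\left(9,8 \right)} + 6601\right) \left(18191 + 20220\right) + 12844 = \left(\left(58 - 58\right) \left(-1 + 8 + 9\right) + 6601\right) \left(18191 + 20220\right) + 12844 = \left(0 \cdot 16 + 6601\right) 38411 + 12844 = \left(0 + 6601\right) 38411 + 12844 = 6601 \cdot 38411 + 12844 = 253551011 + 12844 = 253563855$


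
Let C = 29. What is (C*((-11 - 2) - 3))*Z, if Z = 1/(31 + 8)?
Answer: -464/39 ≈ -11.897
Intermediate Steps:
Z = 1/39 ≈ 0.025641
(C*((-11 - 2) - 3))*Z = (29*((-11 - 2) - 3))*(1/39) = (29*(-13 - 3))*(1/39) = (29*(-16))*(1/39) = -464*1/39 = -464/39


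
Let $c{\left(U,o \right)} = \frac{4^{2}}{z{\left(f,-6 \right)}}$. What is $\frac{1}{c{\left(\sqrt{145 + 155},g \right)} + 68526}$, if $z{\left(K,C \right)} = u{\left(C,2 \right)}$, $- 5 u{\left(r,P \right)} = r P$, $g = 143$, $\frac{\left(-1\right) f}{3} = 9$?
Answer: $\frac{3}{205598} \approx 1.4592 \cdot 10^{-5}$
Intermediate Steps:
$f = -27$ ($f = \left(-3\right) 9 = -27$)
$u{\left(r,P \right)} = - \frac{P r}{5}$ ($u{\left(r,P \right)} = - \frac{r P}{5} = - \frac{P r}{5}$)
$z{\left(K,C \right)} = - \frac{2 C}{5}$ ($z{\left(K,C \right)} = \left(- \frac{1}{5}\right) 2 C = - \frac{2 C}{5}$)
$c{\left(U,o \right)} = \frac{20}{3}$ ($c{\left(U,o \right)} = \frac{4^{2}}{\left(- \frac{2}{5}\right) \left(-6\right)} = \frac{16}{\frac{12}{5}} = 16 \cdot \frac{5}{12} = \frac{20}{3}$)
$\frac{1}{c{\left(\sqrt{145 + 155},g \right)} + 68526} = \frac{1}{\frac{20}{3} + 68526} = \frac{1}{\frac{205598}{3}} = \frac{3}{205598}$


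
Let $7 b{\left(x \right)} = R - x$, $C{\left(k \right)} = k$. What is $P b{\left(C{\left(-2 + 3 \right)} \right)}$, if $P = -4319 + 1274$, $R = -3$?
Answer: $1740$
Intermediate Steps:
$b{\left(x \right)} = - \frac{3}{7} - \frac{x}{7}$ ($b{\left(x \right)} = \frac{-3 - x}{7} = - \frac{3}{7} - \frac{x}{7}$)
$P = -3045$
$P b{\left(C{\left(-2 + 3 \right)} \right)} = - 3045 \left(- \frac{3}{7} - \frac{-2 + 3}{7}\right) = - 3045 \left(- \frac{3}{7} - \frac{1}{7}\right) = \left(-3045\right) \left(- \frac{4}{7}\right) = 1740$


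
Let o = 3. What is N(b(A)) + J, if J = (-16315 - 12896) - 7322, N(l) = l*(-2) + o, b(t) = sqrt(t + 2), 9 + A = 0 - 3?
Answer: -36530 - 2*I*sqrt(10) ≈ -36530.0 - 6.3246*I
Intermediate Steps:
A = -12 (A = -9 + (0 - 3) = -9 - 3 = -12)
b(t) = sqrt(2 + t)
N(l) = 3 - 2*l (N(l) = l*(-2) + 3 = -2*l + 3 = 3 - 2*l)
J = -36533 (J = -29211 - 7322 = -36533)
N(b(A)) + J = (3 - 2*sqrt(2 - 12)) - 36533 = (3 - 2*I*sqrt(10)) - 36533 = -36530 - 2*I*sqrt(10)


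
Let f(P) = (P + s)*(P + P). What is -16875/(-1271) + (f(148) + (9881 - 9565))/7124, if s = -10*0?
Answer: 44074776/2263651 ≈ 19.471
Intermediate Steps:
s = 0
f(P) = 2*P**2 (f(P) = (P + 0)*(P + P) = P*(2*P) = 2*P**2)
-16875/(-1271) + (f(148) + (9881 - 9565))/7124 = -16875/(-1271) + (2*148**2 + (9881 - 9565))/7124 = -16875*(-1/1271) + (2*21904 + 316)*(1/7124) = 16875/1271 + (43808 + 316)*(1/7124) = 16875/1271 + 44124*(1/7124) = 16875/1271 + 11031/1781 = 44074776/2263651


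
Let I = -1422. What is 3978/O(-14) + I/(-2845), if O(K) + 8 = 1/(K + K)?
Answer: -7034834/14225 ≈ -494.54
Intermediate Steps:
O(K) = -8 + 1/(2*K) (O(K) = -8 + 1/(K + K) = -8 + 1/(2*K))
3978/O(-14) + I/(-2845) = 3978/(-8 + (1/2)/(-14)) - 1422/(-2845) = 3978/(-8 + (1/2)*(-1/14)) - 1422*(-1/2845) = 3978/(-8 - 1/28) + 1422/2845 = 3978/(-225/28) + 1422/2845 = 3978*(-28/225) + 1422/2845 = -12376/25 + 1422/2845 = -7034834/14225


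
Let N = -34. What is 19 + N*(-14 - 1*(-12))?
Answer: 87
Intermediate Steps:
19 + N*(-14 - 1*(-12)) = 19 - 34*(-14 - 1*(-12)) = 19 - 34*(-14 + 12) = 19 - 34*(-2) = 19 + 68 = 87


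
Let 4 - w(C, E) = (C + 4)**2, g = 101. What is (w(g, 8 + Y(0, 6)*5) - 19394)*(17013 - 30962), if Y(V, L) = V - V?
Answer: 424258835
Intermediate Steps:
Y(V, L) = 0
w(C, E) = 4 - (4 + C)**2 (w(C, E) = 4 - (C + 4)**2 = 4 - (4 + C)**2)
(w(g, 8 + Y(0, 6)*5) - 19394)*(17013 - 30962) = ((4 - (4 + 101)**2) - 19394)*(17013 - 30962) = ((4 - 1*105**2) - 19394)*(-13949) = ((4 - 1*11025) - 19394)*(-13949) = ((4 - 11025) - 19394)*(-13949) = (-11021 - 19394)*(-13949) = -30415*(-13949) = 424258835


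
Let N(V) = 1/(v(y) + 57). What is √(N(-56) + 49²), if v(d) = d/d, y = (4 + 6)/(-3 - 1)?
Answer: √8077022/58 ≈ 49.000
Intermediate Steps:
y = -5/2 (y = 10/(-4) = 10*(-¼) = -5/2 ≈ -2.5000)
v(d) = 1
N(V) = 1/58 (N(V) = 1/(1 + 57) = 1/58)
√(N(-56) + 49²) = √(1/58 + 49²) = √(1/58 + 2401) = √(139259/58) = √8077022/58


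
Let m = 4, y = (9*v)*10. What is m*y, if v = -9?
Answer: -3240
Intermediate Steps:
y = -810 (y = (9*(-9))*10 = -81*10 = -810)
m*y = 4*(-810) = -3240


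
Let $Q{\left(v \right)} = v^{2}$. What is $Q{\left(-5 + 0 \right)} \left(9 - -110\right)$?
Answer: $2975$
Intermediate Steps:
$Q{\left(-5 + 0 \right)} \left(9 - -110\right) = \left(-5 + 0\right)^{2} \left(9 - -110\right) = \left(-5\right)^{2} \left(9 + 110\right) = 25 \cdot 119 = 2975$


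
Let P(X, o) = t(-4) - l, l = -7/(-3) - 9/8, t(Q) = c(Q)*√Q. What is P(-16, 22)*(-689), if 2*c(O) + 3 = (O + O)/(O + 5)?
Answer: 19981/24 + 7579*I ≈ 832.54 + 7579.0*I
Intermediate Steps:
c(O) = -3/2 + O/(5 + O) (c(O) = -3/2 + ((O + O)/(O + 5))/2 = -3/2 + ((2*O)/(5 + O))/2 = -3/2 + (2*O/(5 + O))/2 = -3/2 + O/(5 + O))
t(Q) = √Q*(-15 - Q)/(2*(5 + Q)) (t(Q) = ((-15 - Q)/(2*(5 + Q)))*√Q = √Q*(-15 - Q)/(2*(5 + Q)))
l = 29/24 (l = -7*(-⅓) - 9*⅛ = 7/3 - 9/8 = 29/24 ≈ 1.2083)
P(X, o) = -29/24 - 11*I (P(X, o) = √(-4)*(-15 - 1*(-4))/(2*(5 - 4)) - 1*29/24 = (½)*(2*I)*(-15 + 4)/1 - 29/24 = (½)*(2*I)*1*(-11) - 29/24 = -11*I - 29/24 = -29/24 - 11*I)
P(-16, 22)*(-689) = (-29/24 - 11*I)*(-689) = 19981/24 + 7579*I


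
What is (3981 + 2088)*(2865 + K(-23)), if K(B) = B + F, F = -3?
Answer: 17229891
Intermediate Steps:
K(B) = -3 + B (K(B) = B - 3 = -3 + B)
(3981 + 2088)*(2865 + K(-23)) = (3981 + 2088)*(2865 + (-3 - 23)) = 6069*(2865 - 26) = 6069*2839 = 17229891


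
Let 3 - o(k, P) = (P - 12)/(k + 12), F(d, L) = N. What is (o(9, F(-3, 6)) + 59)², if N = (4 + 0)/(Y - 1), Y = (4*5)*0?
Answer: 1737124/441 ≈ 3939.1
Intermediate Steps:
Y = 0 (Y = 20*0 = 0)
N = -4 (N = (4 + 0)/(0 - 1) = 4/(-1) = 4*(-1) = -4)
F(d, L) = -4
o(k, P) = 3 - (-12 + P)/(12 + k) (o(k, P) = 3 - (P - 12)/(k + 12) = 3 - (-12 + P)/(12 + k))
(o(9, F(-3, 6)) + 59)² = ((48 - 1*(-4) + 3*9)/(12 + 9) + 59)² = ((48 + 4 + 27)/21 + 59)² = ((1/21)*79 + 59)² = (79/21 + 59)² = (1318/21)² = 1737124/441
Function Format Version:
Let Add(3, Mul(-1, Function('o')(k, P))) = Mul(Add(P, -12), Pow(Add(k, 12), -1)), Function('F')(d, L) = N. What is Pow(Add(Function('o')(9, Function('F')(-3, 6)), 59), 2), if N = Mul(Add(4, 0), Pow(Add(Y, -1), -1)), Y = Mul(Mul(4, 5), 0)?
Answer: Rational(1737124, 441) ≈ 3939.1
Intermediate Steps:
Y = 0 (Y = Mul(20, 0) = 0)
N = -4 (N = Mul(Add(4, 0), Pow(Add(0, -1), -1)) = Mul(4, Pow(-1, -1)) = Mul(4, -1) = -4)
Function('F')(d, L) = -4
Function('o')(k, P) = Add(3, Mul(-1, Pow(Add(12, k), -1), Add(-12, P))) (Function('o')(k, P) = Add(3, Mul(-1, Mul(Add(P, -12), Pow(Add(k, 12), -1)))) = Add(3, Mul(-1, Mul(Add(-12, P), Pow(Add(12, k), -1)))) = Add(3, Mul(-1, Mul(Pow(Add(12, k), -1), Add(-12, P)))) = Add(3, Mul(-1, Pow(Add(12, k), -1), Add(-12, P))))
Pow(Add(Function('o')(9, Function('F')(-3, 6)), 59), 2) = Pow(Add(Mul(Pow(Add(12, 9), -1), Add(48, Mul(-1, -4), Mul(3, 9))), 59), 2) = Pow(Add(Mul(Pow(21, -1), Add(48, 4, 27)), 59), 2) = Pow(Add(Mul(Rational(1, 21), 79), 59), 2) = Pow(Add(Rational(79, 21), 59), 2) = Pow(Rational(1318, 21), 2) = Rational(1737124, 441)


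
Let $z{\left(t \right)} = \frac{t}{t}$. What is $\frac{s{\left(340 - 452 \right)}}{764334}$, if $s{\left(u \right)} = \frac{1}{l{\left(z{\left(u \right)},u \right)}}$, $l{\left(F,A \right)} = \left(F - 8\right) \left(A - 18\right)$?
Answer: $\frac{1}{695543940} \approx 1.4377 \cdot 10^{-9}$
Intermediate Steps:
$z{\left(t \right)} = 1$
$l{\left(F,A \right)} = \left(-18 + A\right) \left(-8 + F\right)$ ($l{\left(F,A \right)} = \left(-8 + F\right) \left(-18 + A\right) = \left(-18 + A\right) \left(-8 + F\right)$)
$s{\left(u \right)} = \frac{1}{126 - 7 u}$ ($s{\left(u \right)} = \frac{1}{144 - 18 - 8 u + u 1} = \frac{1}{144 - 18 - 8 u + u} = \frac{1}{126 - 7 u}$)
$\frac{s{\left(340 - 452 \right)}}{764334} = \frac{\frac{1}{7} \frac{1}{18 - \left(340 - 452\right)}}{764334} = \frac{1}{7 \left(18 - \left(340 - 452\right)\right)} \frac{1}{764334} = \frac{1}{7 \left(18 - -112\right)} \frac{1}{764334} = \frac{1}{7 \left(18 + 112\right)} \frac{1}{764334} = \frac{1}{7 \cdot 130} \cdot \frac{1}{764334} = \frac{1}{7} \cdot \frac{1}{130} \cdot \frac{1}{764334} = \frac{1}{910} \cdot \frac{1}{764334} = \frac{1}{695543940}$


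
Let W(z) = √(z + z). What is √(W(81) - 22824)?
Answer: 3*√(-2536 + √2) ≈ 151.03*I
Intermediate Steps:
W(z) = √2*√z (W(z) = √(2*z) = √2*√z)
√(W(81) - 22824) = √(√2*√81 - 22824) = √(√2*9 - 22824) = √(9*√2 - 22824) = √(-22824 + 9*√2)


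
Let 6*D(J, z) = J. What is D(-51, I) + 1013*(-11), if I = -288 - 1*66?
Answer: -22303/2 ≈ -11152.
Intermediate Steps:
I = -354 (I = -288 - 66 = -354)
D(J, z) = J/6
D(-51, I) + 1013*(-11) = (⅙)*(-51) + 1013*(-11) = -17/2 - 11143 = -22303/2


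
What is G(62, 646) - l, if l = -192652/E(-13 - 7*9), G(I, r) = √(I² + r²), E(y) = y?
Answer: -48163/19 + 2*√105290 ≈ -1885.9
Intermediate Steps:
l = 48163/19 (l = -192652/(-13 - 7*9) = -192652/(-13 - 63) = -192652/(-76) = -192652*(-1/76) = 48163/19 ≈ 2534.9)
G(62, 646) - l = √(62² + 646²) - 1*48163/19 = √(3844 + 417316) - 48163/19 = √421160 - 48163/19 = 2*√105290 - 48163/19 = -48163/19 + 2*√105290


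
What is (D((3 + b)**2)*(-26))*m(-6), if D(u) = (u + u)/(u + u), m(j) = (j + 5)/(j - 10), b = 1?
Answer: -13/8 ≈ -1.6250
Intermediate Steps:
m(j) = (5 + j)/(-10 + j)
D(u) = 1 (D(u) = (2*u)/((2*u)) = (2*u)*(1/(2*u)) = 1)
(D((3 + b)**2)*(-26))*m(-6) = (1*(-26))*((5 - 6)/(-10 - 6)) = -26*(-1)/(-16) = -(-13)*(-1)/8 = -26*1/16 = -13/8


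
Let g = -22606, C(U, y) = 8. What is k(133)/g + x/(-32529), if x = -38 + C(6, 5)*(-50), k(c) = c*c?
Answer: -188501351/245116858 ≈ -0.76903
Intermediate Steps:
k(c) = c**2
x = -438 (x = -38 + 8*(-50) = -38 - 400 = -438)
k(133)/g + x/(-32529) = 133**2/(-22606) - 438/(-32529) = 17689*(-1/22606) - 438*(-1/32529) = -17689/22606 + 146/10843 = -188501351/245116858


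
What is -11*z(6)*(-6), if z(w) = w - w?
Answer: 0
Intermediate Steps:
z(w) = 0
-11*z(6)*(-6) = -11*0*(-6) = 0*(-6) = 0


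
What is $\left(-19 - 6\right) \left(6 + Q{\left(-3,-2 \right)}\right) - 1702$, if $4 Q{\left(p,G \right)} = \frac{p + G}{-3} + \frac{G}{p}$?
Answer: $- \frac{22399}{12} \approx -1866.6$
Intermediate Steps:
$Q{\left(p,G \right)} = - \frac{G}{12} - \frac{p}{12} + \frac{G}{4 p}$ ($Q{\left(p,G \right)} = \frac{\frac{p + G}{-3} + \frac{G}{p}}{4} = \frac{\left(G + p\right) \left(- \frac{1}{3}\right) + \frac{G}{p}}{4} = \frac{\left(- \frac{G}{3} - \frac{p}{3}\right) + \frac{G}{p}}{4} = \frac{- \frac{G}{3} - \frac{p}{3} + \frac{G}{p}}{4} = - \frac{G}{12} - \frac{p}{12} + \frac{G}{4 p}$)
$\left(-19 - 6\right) \left(6 + Q{\left(-3,-2 \right)}\right) - 1702 = \left(-19 - 6\right) \left(6 + \frac{3 \left(-2\right) - - 3 \left(-2 - 3\right)}{12 \left(-3\right)}\right) - 1702 = - 25 \left(6 + \frac{1}{12} \left(- \frac{1}{3}\right) \left(-6 - \left(-3\right) \left(-5\right)\right)\right) - 1702 = - 25 \left(6 + \frac{1}{12} \left(- \frac{1}{3}\right) \left(-6 - 15\right)\right) - 1702 = - 25 \left(6 + \frac{1}{12} \left(- \frac{1}{3}\right) \left(-21\right)\right) - 1702 = - 25 \left(6 + \frac{7}{12}\right) - 1702 = \left(-25\right) \frac{79}{12} - 1702 = - \frac{1975}{12} - 1702 = - \frac{22399}{12}$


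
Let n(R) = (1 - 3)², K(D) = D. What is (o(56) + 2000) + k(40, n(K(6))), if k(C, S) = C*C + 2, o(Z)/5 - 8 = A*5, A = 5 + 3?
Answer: 3842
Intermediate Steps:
A = 8
o(Z) = 240 (o(Z) = 40 + 5*(8*5) = 40 + 5*40 = 40 + 200 = 240)
n(R) = 4 (n(R) = (-2)² = 4)
k(C, S) = 2 + C² (k(C, S) = C² + 2 = 2 + C²)
(o(56) + 2000) + k(40, n(K(6))) = (240 + 2000) + (2 + 40²) = 2240 + (2 + 1600) = 2240 + 1602 = 3842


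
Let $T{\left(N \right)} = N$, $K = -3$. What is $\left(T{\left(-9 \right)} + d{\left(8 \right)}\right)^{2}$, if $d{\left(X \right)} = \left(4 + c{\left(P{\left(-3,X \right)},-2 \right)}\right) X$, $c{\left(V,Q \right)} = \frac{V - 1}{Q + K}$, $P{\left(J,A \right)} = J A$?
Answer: $3969$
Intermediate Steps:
$P{\left(J,A \right)} = A J$
$c{\left(V,Q \right)} = \frac{-1 + V}{-3 + Q}$ ($c{\left(V,Q \right)} = \frac{V - 1}{Q - 3} = \frac{-1 + V}{-3 + Q}$)
$d{\left(X \right)} = X \left(\frac{21}{5} + \frac{3 X}{5}\right)$ ($d{\left(X \right)} = \left(4 + \frac{-1 + X \left(-3\right)}{-3 - 2}\right) X = \left(4 + \frac{-1 - 3 X}{-5}\right) X = \left(4 - \frac{-1 - 3 X}{5}\right) X = \left(4 + \left(\frac{1}{5} + \frac{3 X}{5}\right)\right) X = \left(\frac{21}{5} + \frac{3 X}{5}\right) X = X \left(\frac{21}{5} + \frac{3 X}{5}\right)$)
$\left(T{\left(-9 \right)} + d{\left(8 \right)}\right)^{2} = \left(-9 + \frac{3}{5} \cdot 8 \left(7 + 8\right)\right)^{2} = \left(-9 + \frac{3}{5} \cdot 8 \cdot 15\right)^{2} = \left(-9 + 72\right)^{2} = 63^{2} = 3969$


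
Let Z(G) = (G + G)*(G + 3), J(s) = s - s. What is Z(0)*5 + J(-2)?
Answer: 0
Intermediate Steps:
J(s) = 0
Z(G) = 2*G*(3 + G) (Z(G) = (2*G)*(3 + G) = 2*G*(3 + G))
Z(0)*5 + J(-2) = (2*0*(3 + 0))*5 + 0 = (2*0*3)*5 + 0 = 0*5 + 0 = 0 + 0 = 0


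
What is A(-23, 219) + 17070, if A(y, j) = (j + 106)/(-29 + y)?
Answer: 68255/4 ≈ 17064.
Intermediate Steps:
A(y, j) = (106 + j)/(-29 + y)
A(-23, 219) + 17070 = (106 + 219)/(-29 - 23) + 17070 = 325/(-52) + 17070 = -1/52*325 + 17070 = -25/4 + 17070 = 68255/4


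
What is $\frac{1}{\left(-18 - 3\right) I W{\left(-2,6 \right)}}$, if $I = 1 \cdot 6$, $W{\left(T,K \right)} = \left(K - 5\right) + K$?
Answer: $- \frac{1}{882} \approx -0.0011338$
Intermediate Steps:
$W{\left(T,K \right)} = -5 + 2 K$ ($W{\left(T,K \right)} = \left(-5 + K\right) + K = -5 + 2 K$)
$I = 6$
$\frac{1}{\left(-18 - 3\right) I W{\left(-2,6 \right)}} = \frac{1}{\left(-18 - 3\right) 6 \left(-5 + 2 \cdot 6\right)} = \frac{1}{\left(-21\right) 6 \left(-5 + 12\right)} = \frac{1}{\left(-126\right) 7} = \frac{1}{-882} = - \frac{1}{882}$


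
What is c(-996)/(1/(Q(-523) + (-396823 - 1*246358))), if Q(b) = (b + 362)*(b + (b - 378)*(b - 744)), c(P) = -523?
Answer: 96415711595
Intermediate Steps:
Q(b) = (362 + b)*(b + (-744 + b)*(-378 + b)) (Q(b) = (362 + b)*(b + (-378 + b)*(-744 + b)) = (362 + b)*(b + (-744 + b)*(-378 + b)))
c(-996)/(1/(Q(-523) + (-396823 - 1*246358))) = -(-96286866361 - 128845234) = -523/(1/((101805984 - 143055667 + 65150110 - 759*273529) + (-396823 - 246358))) = -523/(1/((101805984 - 143055667 + 65150110 - 207608511) - 643181)) = -523/(1/(-183708084 - 643181)) = -523/(1/(-184351265)) = -523/(-1/184351265) = -523*(-184351265) = 96415711595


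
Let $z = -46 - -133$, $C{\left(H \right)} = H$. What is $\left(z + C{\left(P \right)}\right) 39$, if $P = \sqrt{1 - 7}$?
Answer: $3393 + 39 i \sqrt{6} \approx 3393.0 + 95.53 i$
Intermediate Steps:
$P = i \sqrt{6}$ ($P = \sqrt{-6} = i \sqrt{6} \approx 2.4495 i$)
$z = 87$ ($z = -46 + 133 = 87$)
$\left(z + C{\left(P \right)}\right) 39 = \left(87 + i \sqrt{6}\right) 39 = 3393 + 39 i \sqrt{6}$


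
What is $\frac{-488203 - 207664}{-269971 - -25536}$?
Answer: $\frac{695867}{244435} \approx 2.8468$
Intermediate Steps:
$\frac{-488203 - 207664}{-269971 - -25536} = - \frac{695867}{-269971 + 25536} = - \frac{695867}{-244435} = \left(-695867\right) \left(- \frac{1}{244435}\right) = \frac{695867}{244435}$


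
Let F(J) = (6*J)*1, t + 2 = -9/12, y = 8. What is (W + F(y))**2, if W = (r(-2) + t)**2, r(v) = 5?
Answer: 720801/256 ≈ 2815.6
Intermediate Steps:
t = -11/4 (t = -2 - 9/12 = -2 - 9*1/12 = -2 - 3/4 = -11/4 ≈ -2.7500)
F(J) = 6*J
W = 81/16 (W = (5 - 11/4)**2 = (9/4)**2 = 81/16 ≈ 5.0625)
(W + F(y))**2 = (81/16 + 6*8)**2 = (81/16 + 48)**2 = (849/16)**2 = 720801/256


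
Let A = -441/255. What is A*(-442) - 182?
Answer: 2912/5 ≈ 582.40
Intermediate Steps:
A = -147/85 (A = -441*1/255 = -147/85 ≈ -1.7294)
A*(-442) - 182 = -147/85*(-442) - 182 = 3822/5 - 182 = 2912/5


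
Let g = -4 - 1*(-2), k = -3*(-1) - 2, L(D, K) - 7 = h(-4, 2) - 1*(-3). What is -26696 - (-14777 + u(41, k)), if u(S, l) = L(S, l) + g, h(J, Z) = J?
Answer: -11923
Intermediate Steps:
L(D, K) = 6 (L(D, K) = 7 + (-4 - 1*(-3)) = 7 + (-4 + 3) = 7 - 1 = 6)
k = 1 (k = 3 - 2 = 1)
g = -2 (g = -4 + 2 = -2)
u(S, l) = 4 (u(S, l) = 6 - 2 = 4)
-26696 - (-14777 + u(41, k)) = -26696 - (-14777 + 4) = -26696 - 1*(-14773) = -26696 + 14773 = -11923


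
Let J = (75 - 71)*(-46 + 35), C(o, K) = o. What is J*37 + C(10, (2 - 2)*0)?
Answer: -1618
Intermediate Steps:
J = -44 (J = 4*(-11) = -44)
J*37 + C(10, (2 - 2)*0) = -44*37 + 10 = -1628 + 10 = -1618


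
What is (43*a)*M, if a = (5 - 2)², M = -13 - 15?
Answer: -10836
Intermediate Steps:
M = -28
a = 9 (a = 3² = 9)
(43*a)*M = (43*9)*(-28) = 387*(-28) = -10836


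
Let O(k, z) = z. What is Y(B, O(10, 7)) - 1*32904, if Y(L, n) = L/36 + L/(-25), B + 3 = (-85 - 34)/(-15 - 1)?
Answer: -473818381/14400 ≈ -32904.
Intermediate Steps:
B = 71/16 (B = -3 + (-85 - 34)/(-15 - 1) = -3 - 119/(-16) = -3 - 119*(-1/16) = -3 + 119/16 = 71/16 ≈ 4.4375)
Y(L, n) = -11*L/900 (Y(L, n) = L*(1/36) + L*(-1/25) = L/36 - L/25 = -11*L/900)
Y(B, O(10, 7)) - 1*32904 = -11/900*71/16 - 1*32904 = -781/14400 - 32904 = -473818381/14400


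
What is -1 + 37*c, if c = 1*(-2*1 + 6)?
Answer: 147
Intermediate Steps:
c = 4 (c = 1*(-2 + 6) = 1*4 = 4)
-1 + 37*c = -1 + 37*4 = -1 + 148 = 147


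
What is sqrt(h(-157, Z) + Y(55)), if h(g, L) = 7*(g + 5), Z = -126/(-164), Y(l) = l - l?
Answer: 2*I*sqrt(266) ≈ 32.619*I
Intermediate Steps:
Y(l) = 0
Z = 63/82 (Z = -126*(-1/164) = 63/82 ≈ 0.76829)
h(g, L) = 35 + 7*g (h(g, L) = 7*(5 + g) = 35 + 7*g)
sqrt(h(-157, Z) + Y(55)) = sqrt((35 + 7*(-157)) + 0) = sqrt((35 - 1099) + 0) = sqrt(-1064 + 0) = sqrt(-1064) = 2*I*sqrt(266)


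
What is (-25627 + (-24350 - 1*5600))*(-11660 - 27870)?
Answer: 2196958810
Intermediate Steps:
(-25627 + (-24350 - 1*5600))*(-11660 - 27870) = (-25627 + (-24350 - 5600))*(-39530) = (-25627 - 29950)*(-39530) = -55577*(-39530) = 2196958810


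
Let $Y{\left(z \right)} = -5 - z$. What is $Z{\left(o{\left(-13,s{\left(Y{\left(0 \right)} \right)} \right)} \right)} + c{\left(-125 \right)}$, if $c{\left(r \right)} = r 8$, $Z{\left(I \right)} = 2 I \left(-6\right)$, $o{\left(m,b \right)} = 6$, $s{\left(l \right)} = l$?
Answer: $-1072$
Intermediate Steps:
$Z{\left(I \right)} = - 12 I$
$c{\left(r \right)} = 8 r$
$Z{\left(o{\left(-13,s{\left(Y{\left(0 \right)} \right)} \right)} \right)} + c{\left(-125 \right)} = \left(-12\right) 6 + 8 \left(-125\right) = -72 - 1000 = -1072$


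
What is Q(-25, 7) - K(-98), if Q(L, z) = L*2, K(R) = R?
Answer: 48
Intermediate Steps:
Q(L, z) = 2*L
Q(-25, 7) - K(-98) = 2*(-25) - 1*(-98) = -50 + 98 = 48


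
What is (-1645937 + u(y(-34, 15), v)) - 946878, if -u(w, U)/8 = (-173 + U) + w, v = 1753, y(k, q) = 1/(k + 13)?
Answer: -54714547/21 ≈ -2.6055e+6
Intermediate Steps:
y(k, q) = 1/(13 + k)
u(w, U) = 1384 - 8*U - 8*w (u(w, U) = -8*((-173 + U) + w) = -8*(-173 + U + w) = 1384 - 8*U - 8*w)
(-1645937 + u(y(-34, 15), v)) - 946878 = (-1645937 + (1384 - 8*1753 - 8/(13 - 34))) - 946878 = (-1645937 + (1384 - 14024 - 8/(-21))) - 946878 = (-1645937 + (1384 - 14024 - 8*(-1/21))) - 946878 = (-1645937 + (1384 - 14024 + 8/21)) - 946878 = (-1645937 - 265432/21) - 946878 = -34830109/21 - 946878 = -54714547/21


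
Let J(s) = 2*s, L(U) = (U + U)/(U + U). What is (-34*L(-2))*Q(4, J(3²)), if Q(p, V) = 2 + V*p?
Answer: -2516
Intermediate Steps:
L(U) = 1 (L(U) = (2*U)/((2*U)) = (2*U)*(1/(2*U)) = 1)
(-34*L(-2))*Q(4, J(3²)) = (-34*1)*(2 + (2*3²)*4) = -34*(2 + (2*9)*4) = -34*(2 + 18*4) = -34*(2 + 72) = -34*74 = -2516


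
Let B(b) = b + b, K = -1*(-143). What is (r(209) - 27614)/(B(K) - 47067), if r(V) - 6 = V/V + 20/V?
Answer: 5769843/9777229 ≈ 0.59013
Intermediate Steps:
K = 143
B(b) = 2*b
r(V) = 7 + 20/V (r(V) = 6 + (V/V + 20/V) = 6 + (1 + 20/V) = 7 + 20/V)
(r(209) - 27614)/(B(K) - 47067) = ((7 + 20/209) - 27614)/(2*143 - 47067) = ((7 + 20*(1/209)) - 27614)/(286 - 47067) = ((7 + 20/209) - 27614)/(-46781) = (1483/209 - 27614)*(-1/46781) = -5769843/209*(-1/46781) = 5769843/9777229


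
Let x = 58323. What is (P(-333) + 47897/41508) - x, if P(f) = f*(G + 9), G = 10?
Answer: -2683444303/41508 ≈ -64649.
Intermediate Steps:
P(f) = 19*f (P(f) = f*(10 + 9) = f*19 = 19*f)
(P(-333) + 47897/41508) - x = (19*(-333) + 47897/41508) - 1*58323 = (-6327 + 47897*(1/41508)) - 58323 = (-6327 + 47897/41508) - 58323 = -262573219/41508 - 58323 = -2683444303/41508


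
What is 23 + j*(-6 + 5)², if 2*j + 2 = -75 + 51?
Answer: 10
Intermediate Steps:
j = -13 (j = -1 + (-75 + 51)/2 = -1 + (½)*(-24) = -1 - 12 = -13)
23 + j*(-6 + 5)² = 23 - 13*(-6 + 5)² = 23 - 13*(-1)² = 23 - 13*1 = 23 - 13 = 10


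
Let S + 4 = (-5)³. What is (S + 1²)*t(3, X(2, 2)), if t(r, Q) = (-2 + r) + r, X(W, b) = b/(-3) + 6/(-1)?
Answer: -512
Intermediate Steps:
S = -129 (S = -4 + (-5)³ = -4 - 125 = -129)
X(W, b) = -6 - b/3 (X(W, b) = b*(-⅓) + 6*(-1) = -b/3 - 6 = -6 - b/3)
t(r, Q) = -2 + 2*r
(S + 1²)*t(3, X(2, 2)) = (-129 + 1²)*(-2 + 2*3) = (-129 + 1)*(-2 + 6) = -128*4 = -512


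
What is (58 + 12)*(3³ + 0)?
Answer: 1890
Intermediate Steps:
(58 + 12)*(3³ + 0) = 70*(27 + 0) = 70*27 = 1890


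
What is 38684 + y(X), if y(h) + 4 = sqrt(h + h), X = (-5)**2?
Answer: 38680 + 5*sqrt(2) ≈ 38687.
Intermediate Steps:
X = 25
y(h) = -4 + sqrt(2)*sqrt(h) (y(h) = -4 + sqrt(h + h) = -4 + sqrt(2*h) = -4 + sqrt(2)*sqrt(h))
38684 + y(X) = 38684 + (-4 + sqrt(2)*sqrt(25)) = 38684 + (-4 + sqrt(2)*5) = 38684 + (-4 + 5*sqrt(2)) = 38680 + 5*sqrt(2)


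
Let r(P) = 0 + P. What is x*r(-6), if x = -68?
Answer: 408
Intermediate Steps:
r(P) = P
x*r(-6) = -68*(-6) = 408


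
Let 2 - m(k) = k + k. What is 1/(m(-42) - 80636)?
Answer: -1/80550 ≈ -1.2415e-5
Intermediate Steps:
m(k) = 2 - 2*k (m(k) = 2 - (k + k) = 2 - 2*k)
1/(m(-42) - 80636) = 1/((2 - 2*(-42)) - 80636) = 1/((2 + 84) - 80636) = 1/(86 - 80636) = 1/(-80550) = -1/80550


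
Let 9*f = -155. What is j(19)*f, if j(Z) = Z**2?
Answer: -55955/9 ≈ -6217.2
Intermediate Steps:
f = -155/9 (f = (1/9)*(-155) = -155/9 ≈ -17.222)
j(19)*f = 19**2*(-155/9) = 361*(-155/9) = -55955/9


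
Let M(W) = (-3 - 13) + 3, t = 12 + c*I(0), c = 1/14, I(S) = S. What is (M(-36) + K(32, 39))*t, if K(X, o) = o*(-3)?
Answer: -1560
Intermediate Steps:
c = 1/14 ≈ 0.071429
K(X, o) = -3*o
t = 12 (t = 12 + (1/14)*0 = 12 + 0 = 12)
M(W) = -13 (M(W) = -16 + 3 = -13)
(M(-36) + K(32, 39))*t = (-13 - 3*39)*12 = (-13 - 117)*12 = -130*12 = -1560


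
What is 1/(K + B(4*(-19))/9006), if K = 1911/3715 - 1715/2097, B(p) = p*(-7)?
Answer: -615438045/150389792 ≈ -4.0923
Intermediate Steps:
B(p) = -7*p
K = -2363858/7790355 (K = 1911*(1/3715) - 1715*1/2097 = 1911/3715 - 1715/2097 = -2363858/7790355 ≈ -0.30343)
1/(K + B(4*(-19))/9006) = 1/(-2363858/7790355 - 28*(-19)/9006) = 1/(-2363858/7790355 - 7*(-76)*(1/9006)) = 1/(-2363858/7790355 + 532*(1/9006)) = 1/(-2363858/7790355 + 14/237) = 1/(-150389792/615438045) = -615438045/150389792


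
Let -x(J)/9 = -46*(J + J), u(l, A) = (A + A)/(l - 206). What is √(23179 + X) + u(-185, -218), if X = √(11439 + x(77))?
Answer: 436/391 + √(23179 + 3*√8355) ≈ 154.26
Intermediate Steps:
u(l, A) = 2*A/(-206 + l) (u(l, A) = (2*A)/(-206 + l) = 2*A/(-206 + l))
x(J) = 828*J (x(J) = -(-414)*(J + J) = -(-414)*2*J = -(-828)*J = 828*J)
X = 3*√8355 (X = √(11439 + 828*77) = √(11439 + 63756) = √75195 = 3*√8355 ≈ 274.22)
√(23179 + X) + u(-185, -218) = √(23179 + 3*√8355) + 2*(-218)/(-206 - 185) = √(23179 + 3*√8355) + 2*(-218)/(-391) = √(23179 + 3*√8355) + 2*(-218)*(-1/391) = √(23179 + 3*√8355) + 436/391 = 436/391 + √(23179 + 3*√8355)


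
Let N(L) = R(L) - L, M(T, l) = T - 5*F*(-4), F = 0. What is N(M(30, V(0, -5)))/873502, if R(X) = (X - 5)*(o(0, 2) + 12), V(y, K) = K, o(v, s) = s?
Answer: 160/436751 ≈ 0.00036634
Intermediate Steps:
R(X) = -70 + 14*X (R(X) = (X - 5)*(2 + 12) = (-5 + X)*14 = -70 + 14*X)
M(T, l) = T (M(T, l) = T - 5*0*(-4) = T + 0*(-4) = T + 0 = T)
N(L) = -70 + 13*L (N(L) = (-70 + 14*L) - L = -70 + 13*L)
N(M(30, V(0, -5)))/873502 = (-70 + 13*30)/873502 = (-70 + 390)*(1/873502) = 320*(1/873502) = 160/436751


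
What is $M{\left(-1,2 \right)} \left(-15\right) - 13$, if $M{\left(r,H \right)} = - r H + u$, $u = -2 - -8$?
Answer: $-133$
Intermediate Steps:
$u = 6$ ($u = -2 + 8 = 6$)
$M{\left(r,H \right)} = 6 - H r$ ($M{\left(r,H \right)} = - r H + 6 = - H r + 6 = 6 - H r$)
$M{\left(-1,2 \right)} \left(-15\right) - 13 = \left(6 - 2 \left(-1\right)\right) \left(-15\right) - 13 = \left(6 + 2\right) \left(-15\right) - 13 = 8 \left(-15\right) - 13 = -120 - 13 = -133$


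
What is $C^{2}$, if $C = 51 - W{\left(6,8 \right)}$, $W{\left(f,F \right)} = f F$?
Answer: $9$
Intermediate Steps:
$W{\left(f,F \right)} = F f$
$C = 3$ ($C = 51 - 8 \cdot 6 = 51 - 48 = 3$)
$C^{2} = 3^{2} = 9$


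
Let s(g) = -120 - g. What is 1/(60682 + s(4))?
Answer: 1/60558 ≈ 1.6513e-5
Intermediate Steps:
1/(60682 + s(4)) = 1/(60682 + (-120 - 1*4)) = 1/(60682 + (-120 - 4)) = 1/(60682 - 124) = 1/60558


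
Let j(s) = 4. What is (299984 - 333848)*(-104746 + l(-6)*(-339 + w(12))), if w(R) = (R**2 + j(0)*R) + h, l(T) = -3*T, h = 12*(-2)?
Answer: 3651351936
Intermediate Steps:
h = -24
w(R) = -24 + R**2 + 4*R (w(R) = (R**2 + 4*R) - 24 = -24 + R**2 + 4*R)
(299984 - 333848)*(-104746 + l(-6)*(-339 + w(12))) = (299984 - 333848)*(-104746 + (-3*(-6))*(-339 + (-24 + 12**2 + 4*12))) = -33864*(-104746 + 18*(-339 + (-24 + 144 + 48))) = -33864*(-104746 + 18*(-339 + 168)) = -33864*(-104746 + 18*(-171)) = -33864*(-104746 - 3078) = -33864*(-107824) = 3651351936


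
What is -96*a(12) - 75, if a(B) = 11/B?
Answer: -163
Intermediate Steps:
-96*a(12) - 75 = -1056/12 - 75 = -96*11/12 - 75 = -88 - 75 = -163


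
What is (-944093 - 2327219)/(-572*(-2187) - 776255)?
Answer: -3271312/474709 ≈ -6.8912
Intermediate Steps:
(-944093 - 2327219)/(-572*(-2187) - 776255) = -3271312/(1250964 - 776255) = -3271312/474709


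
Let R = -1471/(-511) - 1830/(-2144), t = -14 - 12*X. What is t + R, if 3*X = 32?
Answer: -75741987/547792 ≈ -138.27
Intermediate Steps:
X = 32/3 (X = (⅓)*32 = 32/3 ≈ 10.667)
t = -142 (t = -14 - 12*32/3 = -14 - 128 = -142)
R = 2044477/547792 (R = -1471*(-1/511) - 1830*(-1/2144) = 1471/511 + 915/1072 = 2044477/547792 ≈ 3.7322)
t + R = -142 + 2044477/547792 = -75741987/547792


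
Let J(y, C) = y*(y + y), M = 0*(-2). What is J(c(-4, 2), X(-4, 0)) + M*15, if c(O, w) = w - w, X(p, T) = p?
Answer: 0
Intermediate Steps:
c(O, w) = 0
M = 0
J(y, C) = 2*y² (J(y, C) = y*(2*y) = 2*y²)
J(c(-4, 2), X(-4, 0)) + M*15 = 2*0² + 0*15 = 2*0 + 0 = 0 + 0 = 0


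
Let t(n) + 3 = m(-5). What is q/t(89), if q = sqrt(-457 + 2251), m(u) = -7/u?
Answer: -5*sqrt(1794)/8 ≈ -26.472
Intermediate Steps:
t(n) = -8/5 (t(n) = -3 - 7/(-5) = -3 - 7*(-1/5) = -3 + 7/5 = -8/5)
q = sqrt(1794) ≈ 42.356
q/t(89) = sqrt(1794)/(-8/5) = sqrt(1794)*(-5/8) = -5*sqrt(1794)/8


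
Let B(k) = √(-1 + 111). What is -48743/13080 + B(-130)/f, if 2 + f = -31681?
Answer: -48743/13080 - √110/31683 ≈ -3.7269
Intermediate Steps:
B(k) = √110
f = -31683 (f = -2 - 31681 = -31683)
-48743/13080 + B(-130)/f = -48743/13080 + √110/(-31683) = -48743*1/13080 + √110*(-1/31683) = -48743/13080 - √110/31683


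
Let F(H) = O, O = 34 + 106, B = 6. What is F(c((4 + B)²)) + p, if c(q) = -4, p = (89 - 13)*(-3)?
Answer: -88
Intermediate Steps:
O = 140
p = -228 (p = 76*(-3) = -228)
F(H) = 140
F(c((4 + B)²)) + p = 140 - 228 = -88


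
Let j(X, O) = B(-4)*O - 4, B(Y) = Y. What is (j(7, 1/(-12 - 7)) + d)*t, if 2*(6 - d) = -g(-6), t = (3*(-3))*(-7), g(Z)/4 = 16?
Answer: 40950/19 ≈ 2155.3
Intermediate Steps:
j(X, O) = -4 - 4*O (j(X, O) = -4*O - 4 = -4 - 4*O)
g(Z) = 64 (g(Z) = 4*16 = 64)
t = 63 (t = -9*(-7) = 63)
d = 38 (d = 6 - (-1)*64/2 = 6 - ½*(-64) = 6 + 32 = 38)
(j(7, 1/(-12 - 7)) + d)*t = ((-4 - 4/(-12 - 7)) + 38)*63 = ((-4 - 4/(-19)) + 38)*63 = ((-4 - 4*(-1/19)) + 38)*63 = ((-4 + 4/19) + 38)*63 = (-72/19 + 38)*63 = (650/19)*63 = 40950/19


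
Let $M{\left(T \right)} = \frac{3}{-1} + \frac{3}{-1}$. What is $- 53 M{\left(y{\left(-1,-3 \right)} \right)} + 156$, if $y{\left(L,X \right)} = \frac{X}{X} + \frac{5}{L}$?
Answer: $474$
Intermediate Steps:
$y{\left(L,X \right)} = 1 + \frac{5}{L}$
$M{\left(T \right)} = -6$ ($M{\left(T \right)} = 3 \left(-1\right) + 3 \left(-1\right) = -3 - 3 = -6$)
$- 53 M{\left(y{\left(-1,-3 \right)} \right)} + 156 = \left(-53\right) \left(-6\right) + 156 = 318 + 156 = 474$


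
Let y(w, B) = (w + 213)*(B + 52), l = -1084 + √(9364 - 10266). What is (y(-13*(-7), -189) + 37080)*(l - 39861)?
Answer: 187036760 - 4568*I*√902 ≈ 1.8704e+8 - 1.3719e+5*I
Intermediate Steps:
l = -1084 + I*√902 (l = -1084 + √(-902) = -1084 + I*√902 ≈ -1084.0 + 30.033*I)
y(w, B) = (52 + B)*(213 + w) (y(w, B) = (213 + w)*(52 + B) = (52 + B)*(213 + w))
(y(-13*(-7), -189) + 37080)*(l - 39861) = ((11076 + 52*(-13*(-7)) + 213*(-189) - (-2457)*(-7)) + 37080)*((-1084 + I*√902) - 39861) = ((11076 + 52*91 - 40257 - 189*91) + 37080)*(-40945 + I*√902) = ((11076 + 4732 - 40257 - 17199) + 37080)*(-40945 + I*√902) = (-41648 + 37080)*(-40945 + I*√902) = -4568*(-40945 + I*√902) = 187036760 - 4568*I*√902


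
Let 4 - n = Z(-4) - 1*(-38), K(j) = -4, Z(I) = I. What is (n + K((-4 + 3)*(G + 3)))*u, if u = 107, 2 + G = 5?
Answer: -3638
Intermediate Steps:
G = 3 (G = -2 + 5 = 3)
n = -30 (n = 4 - (-4 - 1*(-38)) = 4 - (-4 + 38) = 4 - 1*34 = 4 - 34 = -30)
(n + K((-4 + 3)*(G + 3)))*u = (-30 - 4)*107 = -34*107 = -3638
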